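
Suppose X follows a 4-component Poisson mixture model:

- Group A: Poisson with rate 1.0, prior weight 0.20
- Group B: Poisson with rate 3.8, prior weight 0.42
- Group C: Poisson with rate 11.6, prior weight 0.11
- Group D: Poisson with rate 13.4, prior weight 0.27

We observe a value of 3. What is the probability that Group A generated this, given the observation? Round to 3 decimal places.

0.124

Apply Bayes' rule: the posterior for each component is proportional to its prior times its likelihood at x.
Poisson probabilities:
  L_A = e^(−1.0)·1.0^3/3! = 0.0613132
  L_B = e^(−3.8)·3.8^3/3! = 0.204588
  L_C = e^(−11.6)·11.6^3/3! = 0.00238455
  L_D = e^(−13.4)·13.4^3/3! = 0.000607599
Weight by the priors:
  w_A·L_A = 0.20 × 0.0613132 = 0.0122626
  w_B·L_B = 0.42 × 0.204588 = 0.085927
  w_C·L_C = 0.11 × 0.00238455 = 0.000262301
  w_D·L_D = 0.27 × 0.000607599 = 0.000164052
Evidence: 0.0122626 + 0.085927 + 0.000262301 + 0.000164052 = 0.098616
So the posterior for Group A is 0.0122626 / 0.098616 ≈ 0.124.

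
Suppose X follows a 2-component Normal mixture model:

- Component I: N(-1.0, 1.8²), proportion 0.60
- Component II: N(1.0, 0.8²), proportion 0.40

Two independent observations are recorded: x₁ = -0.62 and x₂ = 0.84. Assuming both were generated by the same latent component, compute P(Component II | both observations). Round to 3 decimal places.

0.423

The responsibility of component k is π_k f_k(x) divided by Σ_j π_j f_j(x).
Since both observations come from the same component, the likelihood for component k is f_k(x₁)·f_k(x₂).
  p_I = [(1/(1.8·√(2π)))·exp(−(-0.62−-1.0)²/(2·1.8²)) = 0.221635·exp(-0.02228) = 0.21675] × [0.131441] = 0.02849
  p_II = [(1/(0.8·√(2π)))·exp(−(-0.62−1.0)²/(2·0.8²)) = 0.498678·exp(-2.05031) = 0.0641772] × [0.488803] = 0.03137
Multiply by the mixture weights:
  π_I·p_I = 0.60 × 0.02849 = 0.017094
  π_II·p_II = 0.40 × 0.03137 = 0.012548
Normaliser: 0.017094 + 0.012548 = 0.029642
So the posterior for Component II is 0.012548 / 0.029642 ≈ 0.423.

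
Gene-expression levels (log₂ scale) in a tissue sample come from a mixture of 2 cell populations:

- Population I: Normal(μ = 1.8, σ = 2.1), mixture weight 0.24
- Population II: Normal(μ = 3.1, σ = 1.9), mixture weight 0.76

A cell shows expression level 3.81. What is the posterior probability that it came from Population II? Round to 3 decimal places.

Apply Bayes' rule: the posterior for each component is proportional to its prior times its likelihood at x.
Normal densities:
  L_I = 0.120159
  L_II = 0.19581
Unnormalised posteriors:
  w_I·L_I = 0.24 × 0.120159 = 0.0288382
  w_II·L_II = 0.76 × 0.19581 = 0.148815
Sum: 0.0288382 + 0.148815 = 0.177654
P(Population II | x) = 0.148815 / 0.177654 ≈ 0.838

0.838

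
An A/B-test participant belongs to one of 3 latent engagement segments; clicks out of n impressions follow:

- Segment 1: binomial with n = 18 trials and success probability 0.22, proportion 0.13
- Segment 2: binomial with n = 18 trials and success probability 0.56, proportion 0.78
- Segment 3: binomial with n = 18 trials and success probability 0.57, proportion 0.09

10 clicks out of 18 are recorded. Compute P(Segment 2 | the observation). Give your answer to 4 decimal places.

0.8960

Posterior ∝ prior × likelihood, so P(k | x) ∝ π_k f_k(x); normalise over all components.
Evaluate each component's likelihood at the observed value:
  f_1 = C(18,10)·0.22^10·0.78^8 = 43758·2.65599e-07·0.137011 = 0.00159236
  f_2 = C(18,10)·0.56^10·0.44^8 = 43758·0.00303305·0.00140482 = 0.186449
  f_3 = C(18,10)·0.57^10·0.43^8 = 43758·0.00362033·0.00116882 = 0.185163
Multiply by the mixture weights:
  π_1·f_1 = 0.13 × 0.00159236 = 0.000207007
  π_2·f_2 = 0.78 × 0.186449 = 0.14543
  π_3·f_3 = 0.09 × 0.185163 = 0.0166646
Denominator: 0.000207007 + 0.14543 + 0.0166646 = 0.162302
Responsibility of Segment 2: 0.14543 / 0.162302 ≈ 0.8960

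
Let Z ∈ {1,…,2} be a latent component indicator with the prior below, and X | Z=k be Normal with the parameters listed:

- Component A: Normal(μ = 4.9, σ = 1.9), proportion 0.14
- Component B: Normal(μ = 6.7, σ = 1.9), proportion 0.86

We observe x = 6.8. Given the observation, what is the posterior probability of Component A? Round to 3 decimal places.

0.090

By Bayes' theorem, P(k | x) = P(Z=k) f_k(x) / Σ_j P(Z=j) f_j(x).
Normal densities:
  p_A = (1/(1.9·√(2π)))·exp(−(6.8−4.9)²/(2·1.9²)) = 0.209970·exp(-0.50000) = 0.127353
  p_B = (1/(1.9·√(2π)))·exp(−(6.8−6.7)²/(2·1.9²)) = 0.209970·exp(-0.00139) = 0.209679
Prior × likelihood for each component:
  P(Z=A)·p_A = 0.14 × 0.127353 = 0.0178294
  P(Z=B)·p_B = 0.86 × 0.209679 = 0.180324
Evidence: 0.0178294 + 0.180324 = 0.198153
P(Component A | x) ≈ 0.090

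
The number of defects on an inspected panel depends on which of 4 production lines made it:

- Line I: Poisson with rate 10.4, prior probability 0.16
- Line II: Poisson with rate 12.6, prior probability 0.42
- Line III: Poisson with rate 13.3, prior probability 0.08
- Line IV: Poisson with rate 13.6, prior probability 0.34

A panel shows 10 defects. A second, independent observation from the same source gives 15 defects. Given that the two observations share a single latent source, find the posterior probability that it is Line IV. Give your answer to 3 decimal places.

The responsibility of component k is π_k f_k(x) divided by Σ_j π_j f_j(x).
Since both observations come from the same component, the likelihood for component k is f_k(x₁)·f_k(x₂).
  L_I = [0.124139] × [0.0419119] = 0.0052029
  L_II = [0.0937199] × [0.0825939] = 0.0077407
  L_III = [0.0799166] × [0.0922908] = 0.00737556
  L_IV = [0.0739982] × [0.0955386] = 0.00706969
Weight by the priors:
  π_I·L_I = 0.16 × 0.0052029 = 0.000832464
  π_II·L_II = 0.42 × 0.0077407 = 0.00325109
  π_III·L_III = 0.08 × 0.00737556 = 0.000590045
  π_IV·L_IV = 0.34 × 0.00706969 = 0.00240369
Normaliser: 0.000832464 + 0.00325109 + 0.000590045 + 0.00240369 = 0.0070773
So the posterior for Line IV is 0.00240369 / 0.0070773 ≈ 0.340.

0.340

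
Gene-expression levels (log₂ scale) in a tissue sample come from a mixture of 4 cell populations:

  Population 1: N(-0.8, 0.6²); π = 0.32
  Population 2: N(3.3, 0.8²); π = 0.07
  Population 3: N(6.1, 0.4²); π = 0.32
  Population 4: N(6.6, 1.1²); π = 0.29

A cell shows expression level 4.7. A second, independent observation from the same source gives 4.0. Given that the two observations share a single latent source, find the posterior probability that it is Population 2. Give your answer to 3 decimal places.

The responsibility of component k is P(Z=k) f_k(x) divided by Σ_j P(Z=j) f_j(x).
Since both observations come from the same component, the likelihood for component k is f_k(x₁)·f_k(x₂).
  L_1 = [(1/(0.6·√(2π)))·exp(−(4.7−-0.8)²/(2·0.6²)) = 0.664904·exp(-42.01389) = 3.77015e-19] × [8.42045e-15] = 3.17464e-33
  L_2 = [(1/(0.8·√(2π)))·exp(−(4.7−3.3)²/(2·0.8²)) = 0.498678·exp(-1.53125) = 0.107847] × [0.340069] = 0.0366753
  L_3 = [(1/(0.4·√(2π)))·exp(−(4.7−6.1)²/(2·0.4²)) = 0.997356·exp(-6.12500) = 0.00218171] × [1.03212e-06] = 2.25178e-09
  L_4 = [(1/(1.1·√(2π)))·exp(−(4.7−6.6)²/(2·1.1²)) = 0.362675·exp(-1.49174) = 0.0815952] × [0.0222006] = 0.00181146
Prior × likelihood for each component:
  P(Z=1)·L_1 = 0.32 × 3.17464e-33 = 1.01588e-33
  P(Z=2)·L_2 = 0.07 × 0.0366753 = 0.00256727
  P(Z=3)·L_3 = 0.32 × 2.25178e-09 = 7.20569e-10
  P(Z=4)·L_4 = 0.29 × 0.00181146 = 0.000525324
Marginal: 1.01588e-33 + 0.00256727 + 7.20569e-10 + 0.000525324 = 0.00309259
P(Population 2 | x) ≈ 0.830

0.830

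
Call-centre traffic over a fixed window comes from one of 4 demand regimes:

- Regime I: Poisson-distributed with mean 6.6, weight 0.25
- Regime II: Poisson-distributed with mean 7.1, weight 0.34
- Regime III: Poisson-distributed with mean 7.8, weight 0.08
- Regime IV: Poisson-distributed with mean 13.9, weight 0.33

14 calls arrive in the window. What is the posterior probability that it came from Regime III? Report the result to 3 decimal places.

Apply Bayes' rule: the posterior for each component is proportional to its prior times its likelihood at x.
Evaluate each component's likelihood at the observed value:
  L_I = e^(−6.6)·6.6^14/14! = 0.00464369
  L_II = e^(−7.1)·7.1^14/14! = 0.00782921
  L_III = e^(−7.8)·7.8^14/14! = 0.0145017
  L_IV = e^(−13.9)·13.9^14/14! = 0.105951
Unnormalised posteriors:
  w_I·L_I = 0.25 × 0.00464369 = 0.00116092
  w_II·L_II = 0.34 × 0.00782921 = 0.00266193
  w_III·L_III = 0.08 × 0.0145017 = 0.00116014
  w_IV·L_IV = 0.33 × 0.105951 = 0.0349639
Denominator: 0.00116092 + 0.00266193 + 0.00116014 + 0.0349639 = 0.0399469
Responsibility of Regime III: 0.00116014 / 0.0399469 ≈ 0.029

0.029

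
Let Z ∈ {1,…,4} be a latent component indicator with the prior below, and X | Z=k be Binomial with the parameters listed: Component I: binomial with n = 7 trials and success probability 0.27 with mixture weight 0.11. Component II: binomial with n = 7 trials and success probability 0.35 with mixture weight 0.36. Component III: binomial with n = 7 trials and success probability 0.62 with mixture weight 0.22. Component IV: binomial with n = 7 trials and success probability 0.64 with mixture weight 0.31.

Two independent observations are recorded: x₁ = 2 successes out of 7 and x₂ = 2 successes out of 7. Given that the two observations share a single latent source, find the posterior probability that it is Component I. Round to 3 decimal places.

0.247

Apply Bayes' rule: the posterior for each component is proportional to its prior times its likelihood at x.
Since both observations come from the same component, the likelihood for component k is f_k(x₁)·f_k(x₂).
  p_I = [0.317367] × [0.317367] = 0.100722
  p_II = [0.298485] × [0.298485] = 0.0890932
  p_III = [0.0639618] × [0.0639618] = 0.00409111
  p_IV = [0.0520106] × [0.0520106] = 0.0027051
Unnormalised posteriors:
  w_I·p_I = 0.11 × 0.100722 = 0.0110794
  w_II·p_II = 0.36 × 0.0890932 = 0.0320735
  w_III·p_III = 0.22 × 0.00409111 = 0.000900045
  w_IV·p_IV = 0.31 × 0.0027051 = 0.000838581
Denominator: 0.0110794 + 0.0320735 + 0.000900045 + 0.000838581 = 0.0448915
Responsibility of Component I: 0.0110794 / 0.0448915 ≈ 0.247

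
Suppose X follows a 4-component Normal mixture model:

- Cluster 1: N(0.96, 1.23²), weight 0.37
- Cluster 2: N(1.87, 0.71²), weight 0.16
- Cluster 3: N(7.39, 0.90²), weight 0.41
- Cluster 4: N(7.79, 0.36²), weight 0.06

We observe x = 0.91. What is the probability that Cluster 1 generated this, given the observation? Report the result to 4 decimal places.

0.7689

P(component k | x) = π_k·f_k(x) / marginal(x), where marginal(x) = Σ_j π_j·f_j(x).
Evaluate each component's likelihood at the observed value:
  p_1 = 0.324075
  p_2 = 0.225248
  p_3 = 2.45332e-12
  p_4 = 5.43161e-80
Prior × likelihood for each component:
  π_1·p_1 = 0.37 × 0.324075 = 0.119908
  π_2·p_2 = 0.16 × 0.225248 = 0.0360397
  π_3·p_3 = 0.41 × 2.45332e-12 = 1.00586e-12
  π_4·p_4 = 0.06 × 5.43161e-80 = 3.25897e-81
Evidence: 0.119908 + 0.0360397 + 1.00586e-12 + 3.25897e-81 = 0.155948
Responsibility of Cluster 1: 0.119908 / 0.155948 ≈ 0.7689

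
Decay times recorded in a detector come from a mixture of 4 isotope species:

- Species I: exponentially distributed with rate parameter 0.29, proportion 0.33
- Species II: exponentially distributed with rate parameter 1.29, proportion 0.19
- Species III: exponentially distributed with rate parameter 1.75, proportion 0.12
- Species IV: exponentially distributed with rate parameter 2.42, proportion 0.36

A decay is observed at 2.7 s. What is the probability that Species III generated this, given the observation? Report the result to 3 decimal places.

Apply Bayes' rule: the posterior for each component is proportional to its prior times its likelihood at x.
Evaluate each component's likelihood at the observed value:
  L_I = 0.13254
  L_II = 0.0396225
  L_III = 0.0155237
  L_IV = 0.0035167
Weight by the priors:
  π_I·L_I = 0.33 × 0.13254 = 0.043738
  π_II·L_II = 0.19 × 0.0396225 = 0.00752828
  π_III·L_III = 0.12 × 0.0155237 = 0.00186285
  π_IV·L_IV = 0.36 × 0.0035167 = 0.00126601
Sum: 0.043738 + 0.00752828 + 0.00186285 + 0.00126601 = 0.0543952
P(Species III | x) = 0.00186285 / 0.0543952 ≈ 0.034

0.034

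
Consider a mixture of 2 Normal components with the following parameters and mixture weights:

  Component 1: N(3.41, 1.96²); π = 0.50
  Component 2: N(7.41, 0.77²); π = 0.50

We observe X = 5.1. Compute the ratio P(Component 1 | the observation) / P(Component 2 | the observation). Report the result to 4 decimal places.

24.3847

Since P(k|x) ∝ w_k f_k(x), the posterior odds are w_i f_i(x) / (w_j f_j(x)).
Normal densities:
  f_1 = 0.14035
  f_2 = 0.00575565
Odds = (0.50/0.50) × (0.14035/0.00575565) = 1 × 24.3847 ≈ 24.3847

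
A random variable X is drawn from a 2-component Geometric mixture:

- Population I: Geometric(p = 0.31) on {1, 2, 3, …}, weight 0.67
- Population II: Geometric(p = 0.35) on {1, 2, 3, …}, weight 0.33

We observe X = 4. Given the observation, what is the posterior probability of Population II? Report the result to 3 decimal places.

0.317

By Bayes' theorem, P(k | x) = π_k f_k(x) / Σ_j π_j f_j(x).
Geometric probabilities:
  L_I = 0.101838
  L_II = 0.0961188
Prior × likelihood for each component:
  π_I·L_I = 0.67 × 0.101838 = 0.0682313
  π_II·L_II = 0.33 × 0.0961188 = 0.0317192
Normaliser: 0.0682313 + 0.0317192 = 0.0999505
P(Population II | the observation) = 0.0317192 / 0.0999505 ≈ 0.317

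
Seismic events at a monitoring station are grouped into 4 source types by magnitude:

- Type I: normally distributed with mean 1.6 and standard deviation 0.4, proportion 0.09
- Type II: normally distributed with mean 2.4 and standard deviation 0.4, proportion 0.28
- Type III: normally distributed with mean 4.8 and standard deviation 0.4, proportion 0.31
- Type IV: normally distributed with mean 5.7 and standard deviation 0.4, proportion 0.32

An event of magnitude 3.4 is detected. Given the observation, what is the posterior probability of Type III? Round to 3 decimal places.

0.052

The responsibility of component k is w_k f_k(x) divided by Σ_j w_j f_j(x).
Component likelihoods at x = 3.4:
  L_I = 3.99594e-05
  L_II = 0.0438208
  L_III = 0.00218171
  L_IV = 6.59811e-08
Prior × likelihood for each component:
  w_I·L_I = 0.09 × 3.99594e-05 = 3.59634e-06
  w_II·L_II = 0.28 × 0.0438208 = 0.0122698
  w_III·L_III = 0.31 × 0.00218171 = 0.000676329
  w_IV·L_IV = 0.32 × 6.59811e-08 = 2.11139e-08
Normaliser: 3.59634e-06 + 0.0122698 + 0.000676329 + 2.11139e-08 = 0.0129498
P(Type III | x) = 0.000676329 / 0.0129498 ≈ 0.052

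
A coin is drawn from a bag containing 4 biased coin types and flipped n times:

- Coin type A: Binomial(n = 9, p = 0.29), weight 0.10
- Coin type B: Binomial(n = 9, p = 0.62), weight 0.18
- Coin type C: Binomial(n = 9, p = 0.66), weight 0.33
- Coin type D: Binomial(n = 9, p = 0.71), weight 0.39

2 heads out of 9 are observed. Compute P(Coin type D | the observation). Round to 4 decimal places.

Apply Bayes' rule: the posterior for each component is proportional to its prior times its likelihood at x.
Component likelihoods at x = 2 heads out of 9:
  f_A = 0.275364
  f_B = 0.0158333
  f_C = 0.0082365
  f_D = 0.00313044
Multiply by the mixture weights:
  w_A·f_A = 0.10 × 0.275364 = 0.0275364
  w_B·f_B = 0.18 × 0.0158333 = 0.00284999
  w_C·f_C = 0.33 × 0.0082365 = 0.00271805
  w_D·f_D = 0.39 × 0.00313044 = 0.00122087
Sum: 0.0275364 + 0.00284999 + 0.00271805 + 0.00122087 = 0.0343253
Responsibility of Coin type D: 0.00122087 / 0.0343253 ≈ 0.0356

0.0356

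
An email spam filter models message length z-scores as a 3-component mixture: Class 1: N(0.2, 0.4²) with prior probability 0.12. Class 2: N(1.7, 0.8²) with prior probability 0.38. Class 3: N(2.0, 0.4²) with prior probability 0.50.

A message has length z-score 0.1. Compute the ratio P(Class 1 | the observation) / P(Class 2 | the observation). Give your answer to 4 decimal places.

Since P(k|x) ∝ P(Z=k) f_k(x), the posterior odds are P(Z=i) f_i(x) / (P(Z=j) f_j(x)).
Evaluate each component's likelihood at the observed value:
  p_1 = (1/(0.4·√(2π)))·exp(−(0.1−0.2)²/(2·0.4²)) = 0.997356·exp(-0.03125) = 0.96667
  p_2 = (1/(0.8·√(2π)))·exp(−(0.1−1.7)²/(2·0.8²)) = 0.498678·exp(-2.00000) = 0.0674887
  p_3 = (1/(0.4·√(2π)))·exp(−(0.1−2.0)²/(2·0.4²)) = 0.997356·exp(-11.28125) = 1.25738e-05
Odds = (0.12/0.38) × (0.96667/0.0674887) = 0.315789 × 14.3234 ≈ 4.5232

4.5232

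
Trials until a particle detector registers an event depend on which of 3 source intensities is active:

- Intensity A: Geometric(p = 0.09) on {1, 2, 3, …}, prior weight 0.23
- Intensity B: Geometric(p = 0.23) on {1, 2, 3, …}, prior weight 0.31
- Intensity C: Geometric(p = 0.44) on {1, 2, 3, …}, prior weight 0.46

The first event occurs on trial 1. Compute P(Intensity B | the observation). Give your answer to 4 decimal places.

The responsibility of component k is P(Z=k) f_k(x) divided by Σ_j P(Z=j) f_j(x).
Component likelihoods at x = 1:
  f_A = 0.09·(1−0.09)^0 = 0.09·1 = 0.09
  f_B = 0.23·(1−0.23)^0 = 0.23·1 = 0.23
  f_C = 0.44·(1−0.44)^0 = 0.44·1 = 0.44
Weight by the priors:
  P(Z=A)·f_A = 0.23 × 0.09 = 0.0207
  P(Z=B)·f_B = 0.31 × 0.23 = 0.0713
  P(Z=C)·f_C = 0.46 × 0.44 = 0.2024
Evidence: 0.0207 + 0.0713 + 0.2024 = 0.2944
Responsibility of Intensity B: 0.0713 / 0.2944 ≈ 0.2422

0.2422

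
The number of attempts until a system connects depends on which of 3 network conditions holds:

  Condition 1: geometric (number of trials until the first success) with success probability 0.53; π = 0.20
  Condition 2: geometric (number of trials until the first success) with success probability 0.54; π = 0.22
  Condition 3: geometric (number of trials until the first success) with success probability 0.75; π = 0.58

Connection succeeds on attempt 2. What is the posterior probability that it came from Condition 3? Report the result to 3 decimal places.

0.510

Posterior ∝ prior × likelihood, so P(k | x) ∝ w_k f_k(x); normalise over all components.
Geometric probabilities:
  f_1 = 0.53·(1−0.53)^1 = 0.53·0.47 = 0.2491
  f_2 = 0.54·(1−0.54)^1 = 0.54·0.46 = 0.2484
  f_3 = 0.75·(1−0.75)^1 = 0.75·0.25 = 0.1875
Unnormalised posteriors:
  w_1·f_1 = 0.20 × 0.2491 = 0.04982
  w_2·f_2 = 0.22 × 0.2484 = 0.054648
  w_3·f_3 = 0.58 × 0.1875 = 0.10875
Denominator: 0.04982 + 0.054648 + 0.10875 = 0.213218
P(Condition 3 | 2) = 0.10875 / 0.213218 ≈ 0.510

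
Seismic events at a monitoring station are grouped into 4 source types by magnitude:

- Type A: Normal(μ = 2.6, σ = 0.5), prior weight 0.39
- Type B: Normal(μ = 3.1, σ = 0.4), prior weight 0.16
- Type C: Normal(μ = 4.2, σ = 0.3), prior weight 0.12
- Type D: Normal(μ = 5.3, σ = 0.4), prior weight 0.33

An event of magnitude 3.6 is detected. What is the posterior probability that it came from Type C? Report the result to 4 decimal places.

Posterior ∝ prior × likelihood, so P(k | x) ∝ π_k f_k(x); normalise over all components.
Normal densities:
  L_A = 0.107982
  L_B = 0.456623
  L_C = 0.17997
  L_D = 0.000119297
Unnormalised posteriors:
  π_A·L_A = 0.39 × 0.107982 = 0.042113
  π_B·L_B = 0.16 × 0.456623 = 0.0730596
  π_C·L_C = 0.12 × 0.17997 = 0.0215964
  π_D·L_D = 0.33 × 0.000119297 = 3.93679e-05
Sum: 0.042113 + 0.0730596 + 0.0215964 + 3.93679e-05 = 0.136808
Responsibility of Type C: 0.0215964 / 0.136808 ≈ 0.1579

0.1579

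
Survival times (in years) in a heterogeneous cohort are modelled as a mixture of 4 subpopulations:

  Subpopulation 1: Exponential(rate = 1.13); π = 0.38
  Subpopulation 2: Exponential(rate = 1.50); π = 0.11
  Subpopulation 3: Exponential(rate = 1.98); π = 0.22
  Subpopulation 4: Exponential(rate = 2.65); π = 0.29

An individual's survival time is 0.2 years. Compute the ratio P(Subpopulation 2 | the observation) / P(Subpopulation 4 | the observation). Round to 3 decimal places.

0.270

Posterior odds = (π_i f_i(x)) / (π_j f_j(x)); the normalising sum cancels.
Exponential densities:
  p_1 = 1.13·e^(−1.13·0.2) = 1.13·e^(−0.2260) = 0.901421
  p_2 = 1.50·e^(−1.50·0.2) = 1.50·e^(−0.3000) = 1.11123
  p_3 = 1.98·e^(−1.98·0.2) = 1.98·e^(−0.3960) = 1.33255
  p_4 = 2.65·e^(−2.65·0.2) = 2.65·e^(−0.5300) = 1.5598
Odds = (0.11/0.29) × (1.11123/1.5598) = 0.37931 × 0.712415 ≈ 0.270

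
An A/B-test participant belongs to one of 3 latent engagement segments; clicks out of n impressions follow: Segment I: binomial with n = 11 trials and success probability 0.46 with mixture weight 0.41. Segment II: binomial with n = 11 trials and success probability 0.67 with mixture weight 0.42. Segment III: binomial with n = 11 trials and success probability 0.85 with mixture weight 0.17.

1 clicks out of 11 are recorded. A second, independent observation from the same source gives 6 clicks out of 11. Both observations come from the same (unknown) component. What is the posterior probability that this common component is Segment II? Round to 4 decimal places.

Posterior ∝ prior × likelihood, so P(k | x) ∝ P(Z=k) f_k(x); normalise over all components.
Since both observations come from the same component, the likelihood for component k is f_k(x₁)·f_k(x₂).
  f_I = [C(11,1)·0.46^1·0.54^10 = 11·0.46·0.00210833 = 0.0106681] × [0.200982] = 0.0021441
  f_II = [C(11,1)·0.67^1·0.33^10 = 11·0.67·1.53158e-05 = 0.000112877] × [0.163554] = 1.84615e-05
  f_III = [C(11,1)·0.85^1·0.15^10 = 11·0.85·5.7665e-09 = 5.39168e-08] × [0.0132316] = 7.13405e-10
Weight by the priors:
  P(Z=I)·f_I = 0.41 × 0.0021441 = 0.000879083
  P(Z=II)·f_II = 0.42 × 1.84615e-05 = 7.75384e-06
  P(Z=III)·f_III = 0.17 × 7.13405e-10 = 1.21279e-10
Evidence: 0.000879083 + 7.75384e-06 + 1.21279e-10 = 0.000886837
So the posterior for Segment II is 7.75384e-06 / 0.000886837 ≈ 0.0087.

0.0087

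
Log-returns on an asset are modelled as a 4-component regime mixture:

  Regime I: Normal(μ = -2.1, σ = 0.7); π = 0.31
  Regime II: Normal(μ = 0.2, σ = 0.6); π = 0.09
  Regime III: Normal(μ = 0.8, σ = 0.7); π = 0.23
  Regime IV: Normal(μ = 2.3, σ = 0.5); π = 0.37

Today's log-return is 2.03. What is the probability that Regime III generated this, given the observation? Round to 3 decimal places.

P(component k | x) = P(Z=k)·f_k(x) / marginal(x), where marginal(x) = Σ_j P(Z=j)·f_j(x).
Evaluate each component's likelihood at the observed value:
  L_I = 1.57368e-08
  L_II = 0.0063496
  L_III = 0.121719
  L_IV = 0.689636
Multiply by the mixture weights:
  P(Z=I)·L_I = 0.31 × 1.57368e-08 = 4.87841e-09
  P(Z=II)·L_II = 0.09 × 0.0063496 = 0.000571464
  P(Z=III)·L_III = 0.23 × 0.121719 = 0.0279954
  P(Z=IV)·L_IV = 0.37 × 0.689636 = 0.255165
Evidence: 4.87841e-09 + 0.000571464 + 0.0279954 + 0.255165 = 0.283732
So the posterior for Regime III is 0.0279954 / 0.283732 ≈ 0.099.

0.099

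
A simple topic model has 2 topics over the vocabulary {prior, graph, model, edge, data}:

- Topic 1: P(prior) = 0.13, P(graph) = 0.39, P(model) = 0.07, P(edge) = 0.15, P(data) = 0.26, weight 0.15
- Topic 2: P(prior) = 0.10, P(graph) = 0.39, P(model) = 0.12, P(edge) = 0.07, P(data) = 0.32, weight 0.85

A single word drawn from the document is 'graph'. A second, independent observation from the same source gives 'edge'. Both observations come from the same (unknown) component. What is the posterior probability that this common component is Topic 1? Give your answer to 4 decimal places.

The responsibility of component k is w_k f_k(x) divided by Σ_j w_j f_j(x).
Since both observations come from the same component, the likelihood for component k is f_k(x₁)·f_k(x₂).
  p_1 = [0.39] × [0.15] = 0.0585
  p_2 = [0.39] × [0.07] = 0.0273
Unnormalised posteriors:
  w_1·p_1 = 0.15 × 0.0585 = 0.008775
  w_2·p_2 = 0.85 × 0.0273 = 0.023205
Evidence: 0.008775 + 0.023205 = 0.03198
P(Topic 1 | x₁,x₂) = 0.008775 / 0.03198 ≈ 0.2744

0.2744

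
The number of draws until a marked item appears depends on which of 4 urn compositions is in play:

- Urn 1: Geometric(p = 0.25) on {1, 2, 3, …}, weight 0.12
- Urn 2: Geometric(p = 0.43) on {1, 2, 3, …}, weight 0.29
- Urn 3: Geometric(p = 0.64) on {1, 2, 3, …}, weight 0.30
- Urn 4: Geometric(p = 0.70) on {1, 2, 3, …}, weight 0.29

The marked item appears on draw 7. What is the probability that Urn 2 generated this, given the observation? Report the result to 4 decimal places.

0.4200

Apply Bayes' rule: the posterior for each component is proportional to its prior times its likelihood at x.
Evaluate each component's likelihood at the observed value:
  p_1 = 0.0444946
  p_2 = 0.0147475
  p_3 = 0.00139314
  p_4 = 0.0005103
Unnormalised posteriors:
  π_1·p_1 = 0.12 × 0.0444946 = 0.00533936
  π_2·p_2 = 0.29 × 0.0147475 = 0.00427677
  π_3·p_3 = 0.30 × 0.00139314 = 0.000417942
  π_4·p_4 = 0.29 × 0.0005103 = 0.000147987
Evidence: 0.00533936 + 0.00427677 + 0.000417942 + 0.000147987 = 0.0101821
Responsibility of Urn 2: 0.00427677 / 0.0101821 ≈ 0.4200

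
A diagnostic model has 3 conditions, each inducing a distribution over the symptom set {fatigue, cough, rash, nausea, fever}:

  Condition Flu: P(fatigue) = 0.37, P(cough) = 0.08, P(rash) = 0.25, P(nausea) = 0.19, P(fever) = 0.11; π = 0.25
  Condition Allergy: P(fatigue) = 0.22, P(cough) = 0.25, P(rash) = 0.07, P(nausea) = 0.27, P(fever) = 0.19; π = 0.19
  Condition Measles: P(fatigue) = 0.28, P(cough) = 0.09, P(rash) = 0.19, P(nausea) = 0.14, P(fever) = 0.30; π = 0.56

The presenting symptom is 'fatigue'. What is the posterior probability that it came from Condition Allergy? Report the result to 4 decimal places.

Posterior ∝ prior × likelihood, so P(k | x) ∝ w_k f_k(x); normalise over all components.
Evaluate each component's likelihood at the observed value:
  p_Flu = 0.37
  p_Allergy = 0.22
  p_Measles = 0.28
Unnormalised posteriors:
  w_Flu·p_Flu = 0.25 × 0.37 = 0.0925
  w_Allergy·p_Allergy = 0.19 × 0.22 = 0.0418
  w_Measles·p_Measles = 0.56 × 0.28 = 0.1568
Evidence: 0.0925 + 0.0418 + 0.1568 = 0.2911
So the posterior for Condition Allergy is 0.0418 / 0.2911 ≈ 0.1436.

0.1436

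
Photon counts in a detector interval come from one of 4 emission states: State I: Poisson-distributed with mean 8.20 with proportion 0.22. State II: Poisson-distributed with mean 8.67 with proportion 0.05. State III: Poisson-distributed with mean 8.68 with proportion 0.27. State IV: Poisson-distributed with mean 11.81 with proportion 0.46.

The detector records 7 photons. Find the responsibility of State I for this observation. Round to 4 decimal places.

0.3260

Apply Bayes' rule: the posterior for each component is proportional to its prior times its likelihood at x.
Poisson probabilities:
  p_I = e^(−8.20)·8.20^7/7! = 0.135848
  p_II = e^(−8.67)·8.67^7/7! = 0.125421
  p_III = e^(−8.68)·8.68^7/7! = 0.125179
  p_IV = e^(−11.81)·11.81^7/7! = 0.047239
Multiply by the mixture weights:
  w_I·p_I = 0.22 × 0.135848 = 0.0298865
  w_II·p_II = 0.05 × 0.125421 = 0.00627105
  w_III·p_III = 0.27 × 0.125179 = 0.0337983
  w_IV·p_IV = 0.46 × 0.047239 = 0.02173
Sum: 0.0298865 + 0.00627105 + 0.0337983 + 0.02173 = 0.0916858
P(State I | the observation) = 0.0298865 / 0.0916858 ≈ 0.3260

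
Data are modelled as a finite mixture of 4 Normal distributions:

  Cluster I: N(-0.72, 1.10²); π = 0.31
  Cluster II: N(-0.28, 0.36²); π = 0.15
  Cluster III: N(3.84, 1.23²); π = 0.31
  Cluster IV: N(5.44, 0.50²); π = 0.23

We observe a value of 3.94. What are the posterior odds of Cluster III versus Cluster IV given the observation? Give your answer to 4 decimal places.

49.1574

Since P(k|x) ∝ π_k f_k(x), the posterior odds are π_i f_i(x) / (π_j f_j(x)).
Normal densities:
  f_I = (1/(1.10·√(2π)))·exp(−(3.94−-0.72)²/(2·1.10²)) = 0.362675·exp(-8.97339) = 4.59647e-05
  f_II = (1/(0.36·√(2π)))·exp(−(3.94−-0.28)²/(2·0.36²)) = 1.108173·exp(-68.70525) = 1.60804e-30
  f_III = (1/(1.23·√(2π)))·exp(−(3.94−3.84)²/(2·1.23²)) = 0.324343·exp(-0.00330) = 0.323273
  f_IV = (1/(0.50·√(2π)))·exp(−(3.94−5.44)²/(2·0.50²)) = 0.797885·exp(-4.50000) = 0.0088637
Odds = (0.31/0.23) × (0.323273/0.0088637) = 1.34783 × 36.4716 ≈ 49.1574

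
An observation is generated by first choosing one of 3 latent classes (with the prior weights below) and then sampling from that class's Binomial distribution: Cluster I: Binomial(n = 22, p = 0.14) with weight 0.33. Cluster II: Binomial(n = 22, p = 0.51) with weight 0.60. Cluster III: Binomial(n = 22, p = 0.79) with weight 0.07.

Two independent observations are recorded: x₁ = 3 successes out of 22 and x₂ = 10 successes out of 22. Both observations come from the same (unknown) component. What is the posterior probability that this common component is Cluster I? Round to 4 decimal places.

0.5086

Apply Bayes' rule: the posterior for each component is proportional to its prior times its likelihood at x.
Since both observations come from the same component, the likelihood for component k is f_k(x₁)·f_k(x₂).
  f_I = [C(22,3)·0.14^3·0.86^19 = 1540·0.002744·0.056947 = 0.240644] × [0.000306146] = 7.36722e-05
  f_II = [C(22,3)·0.51^3·0.49^19 = 1540·0.132651·1.29935e-06 = 0.000265434] × [0.147476] = 3.91452e-05
  f_III = [C(22,3)·0.79^3·0.21^19 = 1540·0.493039·1.32485e-13 = 1.00593e-10] × [0.00045037] = 4.53041e-14
Weight by the priors:
  w_I·f_I = 0.33 × 7.36722e-05 = 2.43118e-05
  w_II·f_II = 0.60 × 3.91452e-05 = 2.34871e-05
  w_III·f_III = 0.07 × 4.53041e-14 = 3.17129e-15
Denominator: 2.43118e-05 + 2.34871e-05 + 3.17129e-15 = 4.77989e-05
P(Cluster I | x₁, x₂) = 2.43118e-05 / 4.77989e-05 ≈ 0.5086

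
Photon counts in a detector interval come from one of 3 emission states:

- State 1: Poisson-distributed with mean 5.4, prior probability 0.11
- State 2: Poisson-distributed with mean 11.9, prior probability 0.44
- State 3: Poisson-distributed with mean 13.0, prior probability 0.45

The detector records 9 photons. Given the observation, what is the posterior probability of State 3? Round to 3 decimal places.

0.399

Posterior ∝ prior × likelihood, so P(k | x) ∝ π_k f_k(x); normalise over all components.
Component likelihoods at x = 9 photons:
  p_1 = 0.0485949
  p_2 = 0.0895479
  p_3 = 0.066054
Unnormalised posteriors:
  π_1·p_1 = 0.11 × 0.0485949 = 0.00534544
  π_2·p_2 = 0.44 × 0.0895479 = 0.0394011
  π_3·p_3 = 0.45 × 0.066054 = 0.0297243
Evidence: 0.00534544 + 0.0394011 + 0.0297243 = 0.0744708
P(State 3 | the observation) = 0.0297243 / 0.0744708 ≈ 0.399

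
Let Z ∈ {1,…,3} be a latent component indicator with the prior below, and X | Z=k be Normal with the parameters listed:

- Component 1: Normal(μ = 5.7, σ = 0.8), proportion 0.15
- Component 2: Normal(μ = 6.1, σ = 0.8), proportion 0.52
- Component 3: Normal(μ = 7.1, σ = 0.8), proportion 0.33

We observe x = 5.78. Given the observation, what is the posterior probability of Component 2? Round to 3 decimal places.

P(component k | x) = π_k·f_k(x) / marginal(x), where marginal(x) = Σ_j π_j·f_j(x).
Normal densities:
  p_1 = 0.496191
  p_2 = 0.460338
  p_3 = 0.127831
Unnormalised posteriors:
  π_1·p_1 = 0.15 × 0.496191 = 0.0744286
  π_2·p_2 = 0.52 × 0.460338 = 0.239376
  π_3·p_3 = 0.33 × 0.127831 = 0.0421843
Marginal: 0.0744286 + 0.239376 + 0.0421843 = 0.355988
P(Component 2 | the observation) = 0.239376 / 0.355988 ≈ 0.672

0.672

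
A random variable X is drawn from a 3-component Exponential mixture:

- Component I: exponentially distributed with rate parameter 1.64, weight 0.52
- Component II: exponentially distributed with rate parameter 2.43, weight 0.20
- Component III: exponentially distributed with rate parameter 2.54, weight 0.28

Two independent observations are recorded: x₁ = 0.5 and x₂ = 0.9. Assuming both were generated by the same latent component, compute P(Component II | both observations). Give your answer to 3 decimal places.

Posterior ∝ prior × likelihood, so P(k | x) ∝ w_k f_k(x); normalise over all components.
Since both observations come from the same component, the likelihood for component k is f_k(x₁)·f_k(x₂).
  f_I = [1.64·e^(−1.64·0.5) = 1.64·e^(−0.8200) = 0.722308] × [0.374822] = 0.270737
  f_II = [2.43·e^(−2.43·0.5) = 2.43·e^(−1.2150) = 0.721005] × [0.272775] = 0.196672
  f_III = [2.54·e^(−2.54·0.5) = 2.54·e^(−1.2700) = 0.713312] × [0.258248] = 0.184211
Prior × likelihood for each component:
  w_I·f_I = 0.52 × 0.270737 = 0.140783
  w_II·f_II = 0.20 × 0.196672 = 0.0393344
  w_III·f_III = 0.28 × 0.184211 = 0.0515792
Marginal: 0.140783 + 0.0393344 + 0.0515792 = 0.231697
Responsibility of Component II: 0.0393344 / 0.231697 ≈ 0.170

0.170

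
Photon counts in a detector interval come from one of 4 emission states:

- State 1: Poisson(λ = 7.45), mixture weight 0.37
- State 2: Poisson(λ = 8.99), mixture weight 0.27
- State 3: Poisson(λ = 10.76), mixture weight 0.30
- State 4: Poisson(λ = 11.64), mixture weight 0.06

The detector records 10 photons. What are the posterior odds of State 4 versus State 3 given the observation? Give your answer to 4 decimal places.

Since P(k|x) ∝ w_k f_k(x), the posterior odds are w_i f_i(x) / (w_j f_j(x)).
Component likelihoods at x = 10 photons:
  p_1 = e^(−7.45)·7.45^10/10! = 0.0843929
  p_2 = e^(−8.99)·8.99^10/10! = 0.118448
  p_3 = e^(−10.76)·10.76^10/10! = 0.121717
  p_4 = e^(−11.64)·11.64^10/10! = 0.11081
Odds = (0.06/0.30) × (0.11081/0.121717) = 0.2 × 0.910391 ≈ 0.1821

0.1821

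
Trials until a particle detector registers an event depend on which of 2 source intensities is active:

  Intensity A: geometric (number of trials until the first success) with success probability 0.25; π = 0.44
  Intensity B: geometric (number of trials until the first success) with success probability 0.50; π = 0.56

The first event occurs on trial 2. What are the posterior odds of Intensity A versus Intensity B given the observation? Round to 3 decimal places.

Only the two components matter; the odds are (π_i f_i(x)) / (π_j f_j(x)).
Geometric probabilities:
  f_A = 0.1875
  f_B = 0.25
Posterior odds = (π_A·f_A) / (π_B·f_B) = (0.44·0.1875) / (0.56·0.25) = 0.0825 / 0.14 ≈ 0.589

0.589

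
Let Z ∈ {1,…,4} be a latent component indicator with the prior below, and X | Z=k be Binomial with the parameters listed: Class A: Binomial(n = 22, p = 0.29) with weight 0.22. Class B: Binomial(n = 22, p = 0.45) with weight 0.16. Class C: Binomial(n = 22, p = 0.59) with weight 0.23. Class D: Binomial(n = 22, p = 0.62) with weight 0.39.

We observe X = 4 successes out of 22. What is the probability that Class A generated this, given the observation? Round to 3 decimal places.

By Bayes' theorem, P(k | x) = π_k f_k(x) / Σ_j π_j f_j(x).
Binomial probabilities:
  p_A = C(22,4)·0.29^4·0.71^18 = 7315·0.00707281·0.00210209 = 0.108757
  p_B = C(22,4)·0.45^4·0.55^18 = 7315·0.0410063·2.12094e-05 = 0.00636199
  p_C = C(22,4)·0.59^4·0.41^18 = 7315·0.121174·1.07179e-07 = 9.50018e-05
  p_D = C(22,4)·0.62^4·0.38^18 = 7315·0.147763·2.72964e-08 = 2.95043e-05
Unnormalised posteriors:
  π_A·p_A = 0.22 × 0.108757 = 0.0239265
  π_B·p_B = 0.16 × 0.00636199 = 0.00101792
  π_C·p_C = 0.23 × 9.50018e-05 = 2.18504e-05
  π_D·p_D = 0.39 × 2.95043e-05 = 1.15067e-05
Sum: 0.0239265 + 0.00101792 + 2.18504e-05 + 1.15067e-05 = 0.0249778
So the posterior for Class A is 0.0239265 / 0.0249778 ≈ 0.958.

0.958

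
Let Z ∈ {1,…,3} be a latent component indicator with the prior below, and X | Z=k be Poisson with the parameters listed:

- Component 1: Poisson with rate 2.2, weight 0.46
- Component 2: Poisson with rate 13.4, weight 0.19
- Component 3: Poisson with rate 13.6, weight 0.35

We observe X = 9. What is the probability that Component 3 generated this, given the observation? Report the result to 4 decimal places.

The responsibility of component k is π_k f_k(x) divided by Σ_j π_j f_j(x).
Poisson probabilities:
  L_1 = e^(−2.2)·2.2^9/9! = 0.000368632
  L_2 = e^(−13.4)·13.4^9/9! = 0.0581613
  L_3 = e^(−13.6)·13.6^9/9! = 0.0544104
Prior × likelihood for each component:
  π_1·L_1 = 0.46 × 0.000368632 = 0.000169571
  π_2·L_2 = 0.19 × 0.0581613 = 0.0110506
  π_3·L_3 = 0.35 × 0.0544104 = 0.0190437
Denominator: 0.000169571 + 0.0110506 + 0.0190437 = 0.0302639
P(Component 3 | the observation) = 0.0190437 / 0.0302639 ≈ 0.6293

0.6293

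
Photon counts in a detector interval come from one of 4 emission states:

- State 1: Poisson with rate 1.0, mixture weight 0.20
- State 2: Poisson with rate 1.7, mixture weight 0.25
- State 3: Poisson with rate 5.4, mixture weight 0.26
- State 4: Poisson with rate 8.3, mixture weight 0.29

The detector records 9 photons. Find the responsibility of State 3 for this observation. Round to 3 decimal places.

0.254

Posterior ∝ prior × likelihood, so P(k | x) ∝ w_k f_k(x); normalise over all components.
Evaluate each component's likelihood at the observed value:
  f_1 = 1.01378e-06
  f_2 = 5.97003e-05
  f_3 = 0.0485949
  f_4 = 0.128025
Multiply by the mixture weights:
  w_1·f_1 = 0.20 × 1.01378e-06 = 2.02755e-07
  w_2·f_2 = 0.25 × 5.97003e-05 = 1.49251e-05
  w_3·f_3 = 0.26 × 0.0485949 = 0.0126347
  w_4·f_4 = 0.29 × 0.128025 = 0.0371273
Normaliser: 2.02755e-07 + 1.49251e-05 + 0.0126347 + 0.0371273 = 0.0497771
So the posterior for State 3 is 0.0126347 / 0.0497771 ≈ 0.254.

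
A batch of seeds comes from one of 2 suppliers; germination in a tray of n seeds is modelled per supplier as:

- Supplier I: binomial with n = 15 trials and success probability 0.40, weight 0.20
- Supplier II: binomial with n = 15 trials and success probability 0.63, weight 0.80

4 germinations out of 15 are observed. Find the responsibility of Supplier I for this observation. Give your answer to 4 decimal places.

0.8923

Apply Bayes' rule: the posterior for each component is proportional to its prior times its likelihood at x.
Binomial probabilities:
  L_I = C(15,4)·0.40^4·0.60^11 = 1365·0.0256·0.00362797 = 0.126776
  L_II = C(15,4)·0.63^4·0.37^11 = 1365·0.15753·1.77918e-05 = 0.00382573
Weight by the priors:
  P(Z=I)·L_I = 0.20 × 0.126776 = 0.0253552
  P(Z=II)·L_II = 0.80 × 0.00382573 = 0.00306058
Denominator: 0.0253552 + 0.00306058 = 0.0284157
Responsibility of Supplier I: 0.0253552 / 0.0284157 ≈ 0.8923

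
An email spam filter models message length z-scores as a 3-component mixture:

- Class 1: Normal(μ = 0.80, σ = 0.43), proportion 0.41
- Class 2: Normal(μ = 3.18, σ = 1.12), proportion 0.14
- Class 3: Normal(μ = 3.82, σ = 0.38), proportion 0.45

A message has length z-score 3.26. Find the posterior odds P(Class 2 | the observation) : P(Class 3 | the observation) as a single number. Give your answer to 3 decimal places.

The posterior odds equal the prior odds times the likelihood ratio: (π_i/π_j)·(f_i(x)/f_j(x)).
Evaluate each component's likelihood at the observed value:
  f_1 = 7.25137e-08
  f_2 = 0.355291
  f_3 = 0.354436
0.0497407 / 0.159496 ≈ 0.312

0.312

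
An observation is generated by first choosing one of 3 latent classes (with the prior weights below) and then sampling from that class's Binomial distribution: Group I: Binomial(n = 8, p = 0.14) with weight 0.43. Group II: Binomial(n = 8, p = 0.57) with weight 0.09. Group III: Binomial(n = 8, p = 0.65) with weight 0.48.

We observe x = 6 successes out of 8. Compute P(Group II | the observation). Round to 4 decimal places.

By Bayes' theorem, P(k | x) = P(Z=k) f_k(x) / Σ_j P(Z=j) f_j(x).
Component likelihoods at x = 6 successes out of 8:
  p_I = C(8,6)·0.14^6·0.86^2 = 28·7.52954e-06·0.7396 = 0.000155928
  p_II = C(8,6)·0.57^6·0.43^2 = 28·0.0342964·0.1849 = 0.17756
  p_III = C(8,6)·0.65^6·0.35^2 = 28·0.0754189·0.1225 = 0.258687
Unnormalised posteriors:
  P(Z=I)·p_I = 0.43 × 0.000155928 = 6.70489e-05
  P(Z=II)·p_II = 0.09 × 0.17756 = 0.0159804
  P(Z=III)·p_III = 0.48 × 0.258687 = 0.12417
Normaliser: 6.70489e-05 + 0.0159804 + 0.12417 = 0.140217
P(Group II | the observation) ≈ 0.1140

0.1140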